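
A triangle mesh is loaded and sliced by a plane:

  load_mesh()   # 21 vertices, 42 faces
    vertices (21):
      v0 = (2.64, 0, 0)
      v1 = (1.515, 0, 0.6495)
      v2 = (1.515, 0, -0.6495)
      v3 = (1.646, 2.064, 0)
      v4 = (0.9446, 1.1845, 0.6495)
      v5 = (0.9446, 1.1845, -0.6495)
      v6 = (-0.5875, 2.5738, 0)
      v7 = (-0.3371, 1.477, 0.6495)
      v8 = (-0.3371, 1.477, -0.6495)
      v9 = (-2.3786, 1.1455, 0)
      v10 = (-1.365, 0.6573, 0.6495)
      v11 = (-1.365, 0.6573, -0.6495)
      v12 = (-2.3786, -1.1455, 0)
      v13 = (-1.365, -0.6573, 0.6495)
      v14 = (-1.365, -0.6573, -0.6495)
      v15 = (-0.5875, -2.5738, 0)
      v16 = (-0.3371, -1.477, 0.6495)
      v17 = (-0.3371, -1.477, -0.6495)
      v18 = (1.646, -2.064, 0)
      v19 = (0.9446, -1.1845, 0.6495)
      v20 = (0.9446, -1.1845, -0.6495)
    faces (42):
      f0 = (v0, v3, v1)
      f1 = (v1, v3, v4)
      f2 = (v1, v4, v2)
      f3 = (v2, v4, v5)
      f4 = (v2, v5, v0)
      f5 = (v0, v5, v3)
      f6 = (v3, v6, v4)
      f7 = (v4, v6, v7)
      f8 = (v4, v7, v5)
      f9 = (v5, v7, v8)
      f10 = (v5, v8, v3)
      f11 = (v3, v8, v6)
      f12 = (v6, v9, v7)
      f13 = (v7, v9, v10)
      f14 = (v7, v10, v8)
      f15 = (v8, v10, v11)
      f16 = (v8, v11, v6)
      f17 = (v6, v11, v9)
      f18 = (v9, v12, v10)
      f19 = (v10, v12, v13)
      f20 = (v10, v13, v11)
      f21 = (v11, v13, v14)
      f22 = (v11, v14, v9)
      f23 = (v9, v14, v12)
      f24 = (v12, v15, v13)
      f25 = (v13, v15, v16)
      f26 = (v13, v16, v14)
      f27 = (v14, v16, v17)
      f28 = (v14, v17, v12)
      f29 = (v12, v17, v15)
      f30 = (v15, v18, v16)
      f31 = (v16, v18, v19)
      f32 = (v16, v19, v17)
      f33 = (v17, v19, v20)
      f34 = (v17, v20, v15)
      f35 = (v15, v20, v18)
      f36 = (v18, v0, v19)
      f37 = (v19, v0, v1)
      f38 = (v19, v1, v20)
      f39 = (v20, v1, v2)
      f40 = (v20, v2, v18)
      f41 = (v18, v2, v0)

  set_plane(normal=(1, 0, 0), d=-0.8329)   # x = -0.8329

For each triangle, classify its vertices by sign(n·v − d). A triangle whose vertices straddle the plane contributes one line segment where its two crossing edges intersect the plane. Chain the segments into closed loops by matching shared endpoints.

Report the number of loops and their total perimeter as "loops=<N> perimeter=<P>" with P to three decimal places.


loops=2 perimeter=8.398

Straddling triangles (12 of 42):
  (v6,v9,v7) [+-+] → (-0.8329, 2.37811, 0)–(-0.8329, 1.39649, 0.491762)  len=1.0979
  (v7,v9,v10) [+--] → (-0.8329, 1.39649, 0.491762)–(-0.8329, 1.08162, 0.6495)  len=0.3522
  (v7,v10,v8) [+-+] → (-0.8329, 1.08162, 0.6495)–(-0.8329, 1.08162, -0.0229369)  len=0.6724
  (v8,v10,v11) [+--] → (-0.8329, 1.08162, -0.0229369)–(-0.8329, 1.08162, -0.6495)  len=0.6266
  (v8,v11,v6) [+-+] → (-0.8329, 1.08162, -0.6495)–(-0.8329, 1.9689, -0.205)  len=0.9924
  (v6,v11,v9) [+--] → (-0.8329, 1.9689, -0.205)–(-0.8329, 2.37811, 0)  len=0.4577
  (v12,v15,v13) [-+-] → (-0.8329, -2.37811, 0)–(-0.8329, -1.9689, 0.205)  len=0.4577
  (v13,v15,v16) [-++] → (-0.8329, -1.9689, 0.205)–(-0.8329, -1.08162, 0.6495)  len=0.9924
  (v13,v16,v14) [-+-] → (-0.8329, -1.08162, 0.6495)–(-0.8329, -1.08162, 0.0229369)  len=0.6266
  (v14,v16,v17) [-++] → (-0.8329, -1.08162, 0.0229369)–(-0.8329, -1.08162, -0.6495)  len=0.6724
  (v14,v17,v12) [-+-] → (-0.8329, -1.08162, -0.6495)–(-0.8329, -1.39649, -0.491762)  len=0.3522
  (v12,v17,v15) [-++] → (-0.8329, -1.39649, -0.491762)–(-0.8329, -2.37811, 0)  len=1.0979

Chained into 2 loop(s):
  loop 1: 6 segments, perimeter = 4.1992
  loop 2: 6 segments, perimeter = 4.1992
Total perimeter = 8.398


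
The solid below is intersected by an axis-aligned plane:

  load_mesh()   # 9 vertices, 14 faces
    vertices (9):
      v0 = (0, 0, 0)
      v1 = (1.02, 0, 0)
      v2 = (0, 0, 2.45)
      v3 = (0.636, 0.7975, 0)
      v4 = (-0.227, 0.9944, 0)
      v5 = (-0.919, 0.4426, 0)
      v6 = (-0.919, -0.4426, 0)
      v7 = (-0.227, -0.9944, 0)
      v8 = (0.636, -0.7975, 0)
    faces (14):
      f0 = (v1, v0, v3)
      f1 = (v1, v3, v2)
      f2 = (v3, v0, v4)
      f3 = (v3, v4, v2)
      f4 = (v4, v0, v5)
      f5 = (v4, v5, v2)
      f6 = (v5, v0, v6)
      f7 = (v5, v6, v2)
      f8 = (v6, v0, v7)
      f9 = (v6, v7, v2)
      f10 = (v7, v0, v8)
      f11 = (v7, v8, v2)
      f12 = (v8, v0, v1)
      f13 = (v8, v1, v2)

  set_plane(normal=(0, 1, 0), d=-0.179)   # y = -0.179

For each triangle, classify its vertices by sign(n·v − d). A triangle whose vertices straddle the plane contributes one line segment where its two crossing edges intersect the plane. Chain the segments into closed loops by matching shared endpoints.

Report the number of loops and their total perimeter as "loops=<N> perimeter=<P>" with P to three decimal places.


loops=1 perimeter=6.325

Straddling triangles (8 of 14):
  (v5,v0,v6) [++-] → (-0.37167, -0.179, 0)–(-0.919, -0.179, 0)  len=0.5473
  (v5,v6,v2) [+-+] → (-0.919, -0.179, 0)–(-0.37167, -0.179, 1.45915)  len=1.5584
  (v6,v0,v7) [-+-] → (-0.37167, -0.179, 0)–(-0.0408618, -0.179, 0)  len=0.3308
  (v6,v7,v2) [--+] → (-0.0408618, -0.179, 2.00898)–(-0.37167, -0.179, 1.45915)  len=0.6417
  (v7,v0,v8) [-+-] → (-0.0408618, -0.179, 0)–(0.142751, -0.179, 0)  len=0.1836
  (v7,v8,v2) [--+] → (0.142751, -0.179, 1.90009)–(-0.0408618, -0.179, 2.00898)  len=0.2135
  (v8,v0,v1) [-++] → (0.142751, -0.179, 0)–(0.933811, -0.179, 0)  len=0.7911
  (v8,v1,v2) [-++] → (0.933811, -0.179, 0)–(0.142751, -0.179, 1.90009)  len=2.0582

Chained into 1 loop(s):
  loop 1: 8 segments, perimeter = 6.3246
Total perimeter = 6.325


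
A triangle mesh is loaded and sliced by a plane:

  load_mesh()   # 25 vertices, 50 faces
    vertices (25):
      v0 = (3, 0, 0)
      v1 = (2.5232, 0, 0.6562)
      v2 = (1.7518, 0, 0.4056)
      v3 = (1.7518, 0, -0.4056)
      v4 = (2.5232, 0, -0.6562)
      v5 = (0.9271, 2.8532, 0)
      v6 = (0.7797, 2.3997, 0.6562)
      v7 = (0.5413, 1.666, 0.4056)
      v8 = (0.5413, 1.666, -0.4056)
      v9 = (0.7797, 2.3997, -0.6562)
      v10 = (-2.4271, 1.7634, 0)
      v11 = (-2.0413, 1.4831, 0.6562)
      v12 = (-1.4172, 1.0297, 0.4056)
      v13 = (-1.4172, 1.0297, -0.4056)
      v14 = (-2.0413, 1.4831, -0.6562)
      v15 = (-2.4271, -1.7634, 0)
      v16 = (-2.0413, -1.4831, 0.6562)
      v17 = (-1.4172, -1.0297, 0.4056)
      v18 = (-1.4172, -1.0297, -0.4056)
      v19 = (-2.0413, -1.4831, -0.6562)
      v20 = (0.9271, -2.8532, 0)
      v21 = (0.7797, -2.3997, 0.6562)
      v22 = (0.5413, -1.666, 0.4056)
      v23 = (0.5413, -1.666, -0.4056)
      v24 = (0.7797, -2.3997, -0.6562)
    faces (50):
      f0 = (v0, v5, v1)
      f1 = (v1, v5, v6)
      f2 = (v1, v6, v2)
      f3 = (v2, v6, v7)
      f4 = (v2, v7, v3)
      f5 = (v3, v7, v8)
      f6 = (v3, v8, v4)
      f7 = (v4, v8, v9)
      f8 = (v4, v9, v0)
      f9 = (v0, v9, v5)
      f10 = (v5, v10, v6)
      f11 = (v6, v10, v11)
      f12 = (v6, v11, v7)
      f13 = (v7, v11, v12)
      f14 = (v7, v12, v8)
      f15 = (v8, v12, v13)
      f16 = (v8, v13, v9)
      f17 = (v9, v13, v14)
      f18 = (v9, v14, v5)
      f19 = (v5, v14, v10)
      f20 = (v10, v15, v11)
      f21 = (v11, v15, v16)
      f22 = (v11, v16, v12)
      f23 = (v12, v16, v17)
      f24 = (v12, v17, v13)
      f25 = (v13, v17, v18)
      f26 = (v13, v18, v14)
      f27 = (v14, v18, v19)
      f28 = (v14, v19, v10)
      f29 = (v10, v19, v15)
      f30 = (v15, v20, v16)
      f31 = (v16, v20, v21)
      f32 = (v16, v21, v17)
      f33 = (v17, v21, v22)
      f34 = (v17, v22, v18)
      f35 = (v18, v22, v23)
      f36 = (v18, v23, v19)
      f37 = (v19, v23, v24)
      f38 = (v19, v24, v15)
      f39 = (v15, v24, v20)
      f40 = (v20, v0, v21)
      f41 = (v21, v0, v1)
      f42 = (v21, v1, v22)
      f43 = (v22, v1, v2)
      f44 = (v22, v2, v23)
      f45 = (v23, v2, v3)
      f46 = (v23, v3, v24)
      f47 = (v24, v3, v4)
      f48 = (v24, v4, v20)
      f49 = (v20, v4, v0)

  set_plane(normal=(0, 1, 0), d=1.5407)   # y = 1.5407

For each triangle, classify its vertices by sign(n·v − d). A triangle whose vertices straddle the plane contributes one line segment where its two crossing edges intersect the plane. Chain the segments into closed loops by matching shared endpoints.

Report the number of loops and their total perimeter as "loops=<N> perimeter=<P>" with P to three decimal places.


Straddling triangles (22 of 50):
  (v0,v5,v1) [-+-] → (1.88065, 1.5407, 0)–(1.66132, 1.5407, 0.301858)  len=0.3731
  (v1,v5,v6) [-++] → (1.66132, 1.5407, 0.301858)–(1.40381, 1.5407, 0.6562)  len=0.4380
  (v1,v6,v2) [-+-] → (1.40381, 1.5407, 0.6562)–(1.12767, 1.5407, 0.566495)  len=0.2903
  (v2,v6,v7) [-++] → (1.12767, 1.5407, 0.566495)–(0.632342, 1.5407, 0.4056)  len=0.5208
  (v2,v7,v3) [-+-] → (0.632342, 1.5407, 0.4056)–(0.632342, 1.5407, 0.34459)  len=0.0610
  (v3,v7,v8) [-++] → (0.632342, 1.5407, 0.34459)–(0.632342, 1.5407, -0.4056)  len=0.7502
  (v3,v8,v4) [-+-] → (0.632342, 1.5407, -0.4056)–(0.690359, 1.5407, -0.424448)  len=0.0610
  (v4,v8,v9) [-++] → (0.690359, 1.5407, -0.424448)–(1.40381, 1.5407, -0.6562)  len=0.7501
  (v4,v9,v0) [-+-] → (1.40381, 1.5407, -0.6562)–(1.57448, 1.5407, -0.421306)  len=0.2904
  (v0,v9,v5) [-++] → (1.57448, 1.5407, -0.421306)–(1.88065, 1.5407, 0)  len=0.5208
  (v6,v10,v11) [++-] → (-2.12058, 1.5407, 0.521355)–(-1.86403, 1.5407, 0.6562)  len=0.2898
  (v6,v11,v7) [+-+] → (-1.86403, 1.5407, 0.6562)–(-1.22797, 1.5407, 0.577279)  len=0.6409
  (v7,v11,v12) [+--] → (-1.22797, 1.5407, 0.577279)–(0.155633, 1.5407, 0.4056)  len=1.3942
  (v7,v12,v8) [+-+] → (0.155633, 1.5407, 0.4056)–(0.155633, 1.5407, -0.245859)  len=0.6515
  (v8,v12,v13) [+--] → (0.155633, 1.5407, -0.245859)–(0.155633, 1.5407, -0.4056)  len=0.1597
  (v8,v13,v9) [+-+] → (0.155633, 1.5407, -0.4056)–(-0.597772, 1.5407, -0.499072)  len=0.7592
  (v9,v13,v14) [+--] → (-0.597772, 1.5407, -0.499072)–(-1.86403, 1.5407, -0.6562)  len=1.2760
  (v9,v14,v5) [+-+] → (-1.86403, 1.5407, -0.6562)–(-1.91651, 1.5407, -0.628613)  len=0.0593
  (v5,v14,v10) [+-+] → (-1.91651, 1.5407, -0.628613)–(-2.12058, 1.5407, -0.521355)  len=0.2305
  (v10,v15,v11) [+--] → (-2.4271, 1.5407, 0)–(-2.12058, 1.5407, 0.521355)  len=0.6048
  (v14,v19,v10) [--+] → (-2.40064, 1.5407, -0.0450133)–(-2.12058, 1.5407, -0.521355)  len=0.5526
  (v10,v19,v15) [+--] → (-2.40064, 1.5407, -0.0450133)–(-2.4271, 1.5407, 0)  len=0.0522

Chained into 2 loop(s):
  loop 1: 10 segments, perimeter = 4.0558
  loop 2: 12 segments, perimeter = 6.6707
Total perimeter = 10.727

loops=2 perimeter=10.727


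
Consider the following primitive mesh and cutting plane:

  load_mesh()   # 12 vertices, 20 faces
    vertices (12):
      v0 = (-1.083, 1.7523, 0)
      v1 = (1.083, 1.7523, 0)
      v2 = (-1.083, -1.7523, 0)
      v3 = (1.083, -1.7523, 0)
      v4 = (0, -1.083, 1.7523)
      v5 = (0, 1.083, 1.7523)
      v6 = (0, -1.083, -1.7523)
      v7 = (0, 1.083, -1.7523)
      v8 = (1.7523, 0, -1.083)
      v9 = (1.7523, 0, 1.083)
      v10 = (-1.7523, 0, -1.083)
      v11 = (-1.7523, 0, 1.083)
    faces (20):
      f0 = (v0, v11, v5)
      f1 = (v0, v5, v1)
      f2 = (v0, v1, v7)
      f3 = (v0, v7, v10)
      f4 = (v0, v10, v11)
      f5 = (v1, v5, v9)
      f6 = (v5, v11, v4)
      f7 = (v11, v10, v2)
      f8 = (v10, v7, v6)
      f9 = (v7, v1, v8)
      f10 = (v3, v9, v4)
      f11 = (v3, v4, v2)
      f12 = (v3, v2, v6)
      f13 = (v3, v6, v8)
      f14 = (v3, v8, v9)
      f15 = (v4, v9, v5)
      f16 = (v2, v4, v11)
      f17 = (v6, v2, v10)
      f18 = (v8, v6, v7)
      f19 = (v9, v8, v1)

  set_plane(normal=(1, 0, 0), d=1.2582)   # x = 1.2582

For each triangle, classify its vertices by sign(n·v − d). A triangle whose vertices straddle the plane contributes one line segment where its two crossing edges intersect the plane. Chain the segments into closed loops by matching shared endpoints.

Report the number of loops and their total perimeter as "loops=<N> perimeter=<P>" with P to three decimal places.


Straddling triangles (8 of 20):
  (v1,v5,v9) [--+] → (1.2582, 0.305376, 1.27172)–(1.2582, 1.29361, 0.283493)  len=1.3976
  (v7,v1,v8) [--+] → (1.2582, 1.29361, -0.283493)–(1.2582, 0.305376, -1.27172)  len=1.3976
  (v3,v9,v4) [-+-] → (1.2582, -1.29361, 0.283493)–(1.2582, -0.305376, 1.27172)  len=1.3976
  (v3,v6,v8) [--+] → (1.2582, -0.305376, -1.27172)–(1.2582, -1.29361, -0.283493)  len=1.3976
  (v3,v8,v9) [-++] → (1.2582, -1.29361, -0.283493)–(1.2582, -1.29361, 0.283493)  len=0.5670
  (v4,v9,v5) [-+-] → (1.2582, -0.305376, 1.27172)–(1.2582, 0.305376, 1.27172)  len=0.6108
  (v8,v6,v7) [+--] → (1.2582, -0.305376, -1.27172)–(1.2582, 0.305376, -1.27172)  len=0.6108
  (v9,v8,v1) [++-] → (1.2582, 1.29361, -0.283493)–(1.2582, 1.29361, 0.283493)  len=0.5670

Chained into 1 loop(s):
  loop 1: 8 segments, perimeter = 7.9458
Total perimeter = 7.946

loops=1 perimeter=7.946


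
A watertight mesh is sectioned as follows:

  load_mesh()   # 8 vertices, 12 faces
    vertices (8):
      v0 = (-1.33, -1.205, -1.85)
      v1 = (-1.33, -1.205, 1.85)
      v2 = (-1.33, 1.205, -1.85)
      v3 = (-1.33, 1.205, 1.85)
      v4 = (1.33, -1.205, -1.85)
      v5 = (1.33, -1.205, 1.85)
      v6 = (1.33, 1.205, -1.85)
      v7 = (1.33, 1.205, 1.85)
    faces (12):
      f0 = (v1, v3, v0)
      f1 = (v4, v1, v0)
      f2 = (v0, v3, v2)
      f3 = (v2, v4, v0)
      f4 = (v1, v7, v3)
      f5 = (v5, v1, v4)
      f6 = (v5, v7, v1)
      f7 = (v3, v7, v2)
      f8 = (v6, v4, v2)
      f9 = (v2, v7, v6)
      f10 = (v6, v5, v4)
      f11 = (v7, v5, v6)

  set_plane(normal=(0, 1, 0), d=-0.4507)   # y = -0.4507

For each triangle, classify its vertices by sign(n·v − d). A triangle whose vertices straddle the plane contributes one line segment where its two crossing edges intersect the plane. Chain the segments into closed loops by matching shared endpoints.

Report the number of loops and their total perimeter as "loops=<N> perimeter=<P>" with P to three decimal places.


Straddling triangles (8 of 12):
  (v1,v3,v0) [-+-] → (-1.33, -0.4507, 1.85)–(-1.33, -0.4507, -0.691946)  len=2.5419
  (v0,v3,v2) [-++] → (-1.33, -0.4507, -0.691946)–(-1.33, -0.4507, -1.85)  len=1.1581
  (v2,v4,v0) [+--] → (0.497453, -0.4507, -1.85)–(-1.33, -0.4507, -1.85)  len=1.8275
  (v1,v7,v3) [-++] → (-0.497453, -0.4507, 1.85)–(-1.33, -0.4507, 1.85)  len=0.8325
  (v5,v7,v1) [-+-] → (1.33, -0.4507, 1.85)–(-0.497453, -0.4507, 1.85)  len=1.8275
  (v6,v4,v2) [+-+] → (1.33, -0.4507, -1.85)–(0.497453, -0.4507, -1.85)  len=0.8325
  (v6,v5,v4) [+--] → (1.33, -0.4507, 0.691946)–(1.33, -0.4507, -1.85)  len=2.5419
  (v7,v5,v6) [+-+] → (1.33, -0.4507, 1.85)–(1.33, -0.4507, 0.691946)  len=1.1581

Chained into 1 loop(s):
  loop 1: 8 segments, perimeter = 12.7200
Total perimeter = 12.720

loops=1 perimeter=12.720


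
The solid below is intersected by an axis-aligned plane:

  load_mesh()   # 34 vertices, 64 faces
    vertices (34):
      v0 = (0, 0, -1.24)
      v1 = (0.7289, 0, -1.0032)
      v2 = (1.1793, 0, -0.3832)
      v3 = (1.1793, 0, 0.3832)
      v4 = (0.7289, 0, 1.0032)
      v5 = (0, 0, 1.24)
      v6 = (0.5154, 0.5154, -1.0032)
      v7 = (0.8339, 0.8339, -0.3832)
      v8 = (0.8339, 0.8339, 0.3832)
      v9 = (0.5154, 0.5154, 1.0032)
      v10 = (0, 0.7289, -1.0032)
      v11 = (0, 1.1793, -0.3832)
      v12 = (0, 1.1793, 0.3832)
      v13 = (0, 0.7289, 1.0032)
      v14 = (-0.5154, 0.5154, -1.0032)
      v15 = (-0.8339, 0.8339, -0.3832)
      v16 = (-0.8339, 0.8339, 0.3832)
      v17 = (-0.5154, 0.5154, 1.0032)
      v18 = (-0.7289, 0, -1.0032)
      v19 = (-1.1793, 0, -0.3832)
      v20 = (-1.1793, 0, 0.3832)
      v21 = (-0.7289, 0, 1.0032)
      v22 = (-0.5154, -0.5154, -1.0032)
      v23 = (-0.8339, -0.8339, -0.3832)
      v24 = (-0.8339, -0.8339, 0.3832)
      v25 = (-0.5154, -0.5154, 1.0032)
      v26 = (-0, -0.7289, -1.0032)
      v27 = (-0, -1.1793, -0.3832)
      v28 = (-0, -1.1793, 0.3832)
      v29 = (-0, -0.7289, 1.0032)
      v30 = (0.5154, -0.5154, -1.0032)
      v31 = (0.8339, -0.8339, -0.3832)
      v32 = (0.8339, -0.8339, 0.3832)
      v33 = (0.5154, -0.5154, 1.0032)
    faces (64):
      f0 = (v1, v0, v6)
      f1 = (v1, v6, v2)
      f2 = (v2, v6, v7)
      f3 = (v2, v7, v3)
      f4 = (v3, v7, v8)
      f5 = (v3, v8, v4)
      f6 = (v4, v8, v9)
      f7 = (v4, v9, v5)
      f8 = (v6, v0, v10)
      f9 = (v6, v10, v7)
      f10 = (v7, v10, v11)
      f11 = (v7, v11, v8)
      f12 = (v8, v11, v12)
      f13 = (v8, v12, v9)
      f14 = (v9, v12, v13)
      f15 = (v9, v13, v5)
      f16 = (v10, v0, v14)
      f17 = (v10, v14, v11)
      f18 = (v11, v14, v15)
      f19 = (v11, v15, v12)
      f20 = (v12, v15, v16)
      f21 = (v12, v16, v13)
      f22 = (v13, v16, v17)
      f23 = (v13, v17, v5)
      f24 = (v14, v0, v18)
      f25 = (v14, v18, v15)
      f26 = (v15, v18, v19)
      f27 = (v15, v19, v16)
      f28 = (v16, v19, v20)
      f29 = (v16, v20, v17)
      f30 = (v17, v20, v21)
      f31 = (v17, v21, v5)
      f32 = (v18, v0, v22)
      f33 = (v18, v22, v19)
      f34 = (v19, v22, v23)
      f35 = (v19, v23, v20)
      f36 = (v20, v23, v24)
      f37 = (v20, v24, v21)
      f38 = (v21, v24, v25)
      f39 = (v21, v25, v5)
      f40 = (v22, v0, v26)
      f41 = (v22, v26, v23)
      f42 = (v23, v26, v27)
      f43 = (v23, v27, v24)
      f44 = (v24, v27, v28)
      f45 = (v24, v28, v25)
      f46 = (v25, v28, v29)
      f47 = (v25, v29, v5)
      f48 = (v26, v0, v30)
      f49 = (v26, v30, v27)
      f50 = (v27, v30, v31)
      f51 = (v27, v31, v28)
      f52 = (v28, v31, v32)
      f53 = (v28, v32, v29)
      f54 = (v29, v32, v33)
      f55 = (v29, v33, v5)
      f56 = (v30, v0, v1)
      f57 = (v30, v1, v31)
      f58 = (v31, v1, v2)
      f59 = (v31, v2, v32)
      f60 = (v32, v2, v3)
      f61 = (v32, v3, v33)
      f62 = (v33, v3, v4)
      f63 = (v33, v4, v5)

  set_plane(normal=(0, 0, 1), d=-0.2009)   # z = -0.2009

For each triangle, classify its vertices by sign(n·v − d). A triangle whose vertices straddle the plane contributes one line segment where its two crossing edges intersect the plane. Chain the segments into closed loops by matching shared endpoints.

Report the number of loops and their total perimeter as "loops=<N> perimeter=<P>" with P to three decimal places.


Straddling triangles (16 of 64):
  (v2,v7,v3) [--+] → (0.916059, 0.635544, -0.2009)–(1.1793, 0, -0.2009)  len=0.6879
  (v3,v7,v8) [+-+] → (0.916059, 0.635544, -0.2009)–(0.8339, 0.8339, -0.2009)  len=0.2147
  (v7,v11,v8) [--+] → (0.198356, 1.09714, -0.2009)–(0.8339, 0.8339, -0.2009)  len=0.6879
  (v8,v11,v12) [+-+] → (0.198356, 1.09714, -0.2009)–(0, 1.1793, -0.2009)  len=0.2147
  (v11,v15,v12) [--+] → (-0.635544, 0.916059, -0.2009)–(0, 1.1793, -0.2009)  len=0.6879
  (v12,v15,v16) [+-+] → (-0.635544, 0.916059, -0.2009)–(-0.8339, 0.8339, -0.2009)  len=0.2147
  (v15,v19,v16) [--+] → (-1.09714, 0.198356, -0.2009)–(-0.8339, 0.8339, -0.2009)  len=0.6879
  (v16,v19,v20) [+-+] → (-1.09714, 0.198356, -0.2009)–(-1.1793, 0, -0.2009)  len=0.2147
  (v19,v23,v20) [--+] → (-0.916059, -0.635544, -0.2009)–(-1.1793, 0, -0.2009)  len=0.6879
  (v20,v23,v24) [+-+] → (-0.916059, -0.635544, -0.2009)–(-0.8339, -0.8339, -0.2009)  len=0.2147
  (v23,v27,v24) [--+] → (-0.198356, -1.09714, -0.2009)–(-0.8339, -0.8339, -0.2009)  len=0.6879
  (v24,v27,v28) [+-+] → (-0.198356, -1.09714, -0.2009)–(0, -1.1793, -0.2009)  len=0.2147
  (v27,v31,v28) [--+] → (0.635544, -0.916059, -0.2009)–(0, -1.1793, -0.2009)  len=0.6879
  (v28,v31,v32) [+-+] → (0.635544, -0.916059, -0.2009)–(0.8339, -0.8339, -0.2009)  len=0.2147
  (v31,v2,v32) [--+] → (1.09714, -0.198356, -0.2009)–(0.8339, -0.8339, -0.2009)  len=0.6879
  (v32,v2,v3) [+-+] → (1.09714, -0.198356, -0.2009)–(1.1793, 0, -0.2009)  len=0.2147

Chained into 1 loop(s):
  loop 1: 16 segments, perimeter = 7.2208
Total perimeter = 7.221

loops=1 perimeter=7.221


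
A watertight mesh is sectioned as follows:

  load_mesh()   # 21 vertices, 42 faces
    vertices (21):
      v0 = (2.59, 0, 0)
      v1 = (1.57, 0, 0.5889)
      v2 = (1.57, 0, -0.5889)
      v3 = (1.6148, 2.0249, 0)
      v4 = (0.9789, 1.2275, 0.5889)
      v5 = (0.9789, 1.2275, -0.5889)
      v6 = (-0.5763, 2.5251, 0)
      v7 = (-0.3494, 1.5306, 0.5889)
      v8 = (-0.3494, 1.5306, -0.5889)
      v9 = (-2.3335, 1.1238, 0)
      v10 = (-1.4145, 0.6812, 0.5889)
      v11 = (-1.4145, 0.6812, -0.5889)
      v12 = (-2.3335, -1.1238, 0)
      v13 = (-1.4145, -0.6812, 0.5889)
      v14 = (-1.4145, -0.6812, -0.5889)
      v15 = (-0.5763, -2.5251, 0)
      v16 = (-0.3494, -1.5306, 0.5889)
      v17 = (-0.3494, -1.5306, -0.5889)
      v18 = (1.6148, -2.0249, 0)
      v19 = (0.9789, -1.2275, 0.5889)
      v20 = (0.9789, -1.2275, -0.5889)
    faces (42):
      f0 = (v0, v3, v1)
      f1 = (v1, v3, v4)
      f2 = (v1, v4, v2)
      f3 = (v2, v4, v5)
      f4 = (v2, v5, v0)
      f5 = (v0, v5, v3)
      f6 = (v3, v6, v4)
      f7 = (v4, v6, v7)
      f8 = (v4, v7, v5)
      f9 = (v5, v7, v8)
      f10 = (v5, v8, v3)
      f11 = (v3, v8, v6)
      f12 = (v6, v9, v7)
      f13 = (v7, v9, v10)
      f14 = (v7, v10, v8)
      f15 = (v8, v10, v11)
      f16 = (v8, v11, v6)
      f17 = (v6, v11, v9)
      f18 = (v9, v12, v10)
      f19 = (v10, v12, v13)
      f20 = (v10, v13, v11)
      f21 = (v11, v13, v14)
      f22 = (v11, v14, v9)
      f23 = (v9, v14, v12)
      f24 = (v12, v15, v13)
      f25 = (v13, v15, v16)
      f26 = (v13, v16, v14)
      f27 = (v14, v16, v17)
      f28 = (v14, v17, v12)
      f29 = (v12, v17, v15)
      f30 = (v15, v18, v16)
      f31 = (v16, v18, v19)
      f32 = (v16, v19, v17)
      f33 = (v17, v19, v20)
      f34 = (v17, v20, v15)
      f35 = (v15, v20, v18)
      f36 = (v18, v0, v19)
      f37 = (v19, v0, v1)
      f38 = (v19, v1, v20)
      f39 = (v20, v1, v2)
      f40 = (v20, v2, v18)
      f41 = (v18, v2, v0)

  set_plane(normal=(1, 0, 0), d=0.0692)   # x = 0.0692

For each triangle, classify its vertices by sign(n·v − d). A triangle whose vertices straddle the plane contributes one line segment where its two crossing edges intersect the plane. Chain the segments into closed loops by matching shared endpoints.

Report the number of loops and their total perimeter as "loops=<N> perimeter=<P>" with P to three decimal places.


loops=2 perimeter=6.802

Straddling triangles (12 of 42):
  (v3,v6,v4) [+-+] → (0.0692, 2.37774, 0)–(0.0692, 1.98652, 0.244428)  len=0.4613
  (v4,v6,v7) [+--] → (0.0692, 1.98652, 0.244428)–(0.0692, 1.43508, 0.5889)  len=0.6502
  (v4,v7,v5) [+-+] → (0.0692, 1.43508, 0.5889)–(0.0692, 1.43508, 0.217729)  len=0.3712
  (v5,v7,v8) [+--] → (0.0692, 1.43508, 0.217729)–(0.0692, 1.43508, -0.5889)  len=0.8066
  (v5,v8,v3) [+-+] → (0.0692, 1.43508, -0.5889)–(0.0692, 1.63594, -0.463397)  len=0.2368
  (v3,v8,v6) [+--] → (0.0692, 1.63594, -0.463397)–(0.0692, 2.37774, 0)  len=0.8746
  (v15,v18,v16) [-+-] → (0.0692, -2.37774, 0)–(0.0692, -1.63594, 0.463397)  len=0.8746
  (v16,v18,v19) [-++] → (0.0692, -1.63594, 0.463397)–(0.0692, -1.43508, 0.5889)  len=0.2368
  (v16,v19,v17) [-+-] → (0.0692, -1.43508, 0.5889)–(0.0692, -1.43508, -0.217729)  len=0.8066
  (v17,v19,v20) [-++] → (0.0692, -1.43508, -0.217729)–(0.0692, -1.43508, -0.5889)  len=0.3712
  (v17,v20,v15) [-+-] → (0.0692, -1.43508, -0.5889)–(0.0692, -1.98652, -0.244428)  len=0.6502
  (v15,v20,v18) [-++] → (0.0692, -1.98652, -0.244428)–(0.0692, -2.37774, 0)  len=0.4613

Chained into 2 loop(s):
  loop 1: 6 segments, perimeter = 3.4008
  loop 2: 6 segments, perimeter = 3.4008
Total perimeter = 6.802


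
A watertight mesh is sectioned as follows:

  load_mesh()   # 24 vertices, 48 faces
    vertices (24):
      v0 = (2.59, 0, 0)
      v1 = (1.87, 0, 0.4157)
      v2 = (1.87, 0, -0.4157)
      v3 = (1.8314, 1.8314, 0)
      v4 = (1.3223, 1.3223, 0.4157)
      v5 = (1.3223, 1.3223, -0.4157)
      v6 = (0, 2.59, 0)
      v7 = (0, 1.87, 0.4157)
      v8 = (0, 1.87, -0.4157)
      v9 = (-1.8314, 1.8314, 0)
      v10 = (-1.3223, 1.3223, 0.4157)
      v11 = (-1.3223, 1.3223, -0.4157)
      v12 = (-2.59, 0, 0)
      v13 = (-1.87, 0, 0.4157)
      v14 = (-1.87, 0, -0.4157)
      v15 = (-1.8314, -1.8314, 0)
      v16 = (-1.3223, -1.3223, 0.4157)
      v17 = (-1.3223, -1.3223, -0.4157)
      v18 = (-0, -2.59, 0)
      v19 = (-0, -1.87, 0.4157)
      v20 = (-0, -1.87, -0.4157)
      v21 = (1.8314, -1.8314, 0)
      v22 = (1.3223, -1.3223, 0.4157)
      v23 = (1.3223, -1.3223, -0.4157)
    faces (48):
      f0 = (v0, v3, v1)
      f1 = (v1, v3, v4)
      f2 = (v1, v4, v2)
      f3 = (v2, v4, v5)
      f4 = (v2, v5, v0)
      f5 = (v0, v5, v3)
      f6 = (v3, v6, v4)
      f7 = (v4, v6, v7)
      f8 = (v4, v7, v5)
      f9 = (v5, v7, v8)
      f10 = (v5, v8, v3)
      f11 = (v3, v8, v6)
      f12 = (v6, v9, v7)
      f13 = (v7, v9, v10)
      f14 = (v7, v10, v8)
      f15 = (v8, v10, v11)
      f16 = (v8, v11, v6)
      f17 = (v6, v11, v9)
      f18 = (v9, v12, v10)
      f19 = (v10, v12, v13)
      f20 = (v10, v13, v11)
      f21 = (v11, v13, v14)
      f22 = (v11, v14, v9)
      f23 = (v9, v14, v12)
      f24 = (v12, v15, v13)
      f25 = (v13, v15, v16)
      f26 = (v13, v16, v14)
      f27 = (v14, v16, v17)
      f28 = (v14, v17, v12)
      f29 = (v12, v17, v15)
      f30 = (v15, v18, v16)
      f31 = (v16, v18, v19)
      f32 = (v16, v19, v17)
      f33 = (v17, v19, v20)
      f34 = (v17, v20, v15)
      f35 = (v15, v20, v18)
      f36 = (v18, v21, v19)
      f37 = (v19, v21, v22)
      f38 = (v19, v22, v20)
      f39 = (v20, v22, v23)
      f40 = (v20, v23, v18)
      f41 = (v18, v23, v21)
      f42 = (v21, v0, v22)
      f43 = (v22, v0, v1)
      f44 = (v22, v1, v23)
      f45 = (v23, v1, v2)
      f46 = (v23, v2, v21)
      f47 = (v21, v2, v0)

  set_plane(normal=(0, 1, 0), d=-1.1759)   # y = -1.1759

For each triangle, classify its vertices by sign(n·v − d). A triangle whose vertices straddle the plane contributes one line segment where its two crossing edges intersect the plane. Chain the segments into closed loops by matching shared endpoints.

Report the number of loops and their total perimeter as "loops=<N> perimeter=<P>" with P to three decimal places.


loops=2 perimeter=4.988

Straddling triangles (12 of 48):
  (v12,v15,v13) [+-+] → (-2.10292, -1.1759, 0)–(-1.84522, -1.1759, 0.148789)  len=0.2976
  (v13,v15,v16) [+--] → (-1.84522, -1.1759, 0.148789)–(-1.38294, -1.1759, 0.4157)  len=0.5338
  (v13,v16,v14) [+-+] → (-1.38294, -1.1759, 0.4157)–(-1.38294, -1.1759, 0.323651)  len=0.0920
  (v14,v16,v17) [+--] → (-1.38294, -1.1759, 0.323651)–(-1.38294, -1.1759, -0.4157)  len=0.7394
  (v14,v17,v12) [+-+] → (-1.38294, -1.1759, -0.4157)–(-1.46265, -1.1759, -0.369675)  len=0.0920
  (v12,v17,v15) [+--] → (-1.46265, -1.1759, -0.369675)–(-2.10292, -1.1759, 0)  len=0.7393
  (v21,v0,v22) [-+-] → (2.10292, -1.1759, 0)–(1.46265, -1.1759, 0.369675)  len=0.7393
  (v22,v0,v1) [-++] → (1.46265, -1.1759, 0.369675)–(1.38294, -1.1759, 0.4157)  len=0.0920
  (v22,v1,v23) [-+-] → (1.38294, -1.1759, 0.4157)–(1.38294, -1.1759, -0.323651)  len=0.7394
  (v23,v1,v2) [-++] → (1.38294, -1.1759, -0.323651)–(1.38294, -1.1759, -0.4157)  len=0.0920
  (v23,v2,v21) [-+-] → (1.38294, -1.1759, -0.4157)–(1.84522, -1.1759, -0.148789)  len=0.5338
  (v21,v2,v0) [-++] → (1.84522, -1.1759, -0.148789)–(2.10292, -1.1759, 0)  len=0.2976

Chained into 2 loop(s):
  loop 1: 6 segments, perimeter = 2.4941
  loop 2: 6 segments, perimeter = 2.4941
Total perimeter = 4.988


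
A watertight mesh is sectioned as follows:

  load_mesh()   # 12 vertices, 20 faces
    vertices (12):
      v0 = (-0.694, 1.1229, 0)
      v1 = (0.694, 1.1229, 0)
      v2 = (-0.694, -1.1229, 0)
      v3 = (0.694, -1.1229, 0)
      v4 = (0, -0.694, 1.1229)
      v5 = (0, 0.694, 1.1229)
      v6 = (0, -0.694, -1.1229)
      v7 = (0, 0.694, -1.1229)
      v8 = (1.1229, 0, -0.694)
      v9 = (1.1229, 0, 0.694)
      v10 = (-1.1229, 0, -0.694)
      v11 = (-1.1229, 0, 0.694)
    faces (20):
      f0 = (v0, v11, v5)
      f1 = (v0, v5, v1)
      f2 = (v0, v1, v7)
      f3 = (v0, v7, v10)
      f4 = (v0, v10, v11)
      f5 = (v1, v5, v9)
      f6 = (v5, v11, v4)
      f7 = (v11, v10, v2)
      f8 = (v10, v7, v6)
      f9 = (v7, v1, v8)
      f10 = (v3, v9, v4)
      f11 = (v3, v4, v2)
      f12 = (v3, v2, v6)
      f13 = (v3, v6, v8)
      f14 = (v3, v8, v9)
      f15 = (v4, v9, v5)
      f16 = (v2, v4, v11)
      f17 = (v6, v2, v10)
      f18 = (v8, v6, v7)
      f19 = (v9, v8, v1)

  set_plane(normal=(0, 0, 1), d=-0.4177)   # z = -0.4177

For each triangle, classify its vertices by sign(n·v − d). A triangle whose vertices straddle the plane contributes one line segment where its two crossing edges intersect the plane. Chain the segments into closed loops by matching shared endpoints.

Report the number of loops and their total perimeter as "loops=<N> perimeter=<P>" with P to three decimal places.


loops=1 perimeter=6.578

Straddling triangles (10 of 20):
  (v0,v1,v7) [++-] → (0.435844, 0.963356, -0.4177)–(-0.435844, 0.963356, -0.4177)  len=0.8717
  (v0,v7,v10) [+--] → (-0.435844, 0.963356, -0.4177)–(-0.952143, 0.447057, -0.4177)  len=0.7302
  (v0,v10,v11) [+-+] → (-0.952143, 0.447057, -0.4177)–(-1.1229, 0, -0.4177)  len=0.4786
  (v11,v10,v2) [+-+] → (-1.1229, 0, -0.4177)–(-0.952143, -0.447057, -0.4177)  len=0.4786
  (v7,v1,v8) [-+-] → (0.435844, 0.963356, -0.4177)–(0.952143, 0.447057, -0.4177)  len=0.7302
  (v3,v2,v6) [++-] → (-0.435844, -0.963356, -0.4177)–(0.435844, -0.963356, -0.4177)  len=0.8717
  (v3,v6,v8) [+--] → (0.435844, -0.963356, -0.4177)–(0.952143, -0.447057, -0.4177)  len=0.7302
  (v3,v8,v9) [+-+] → (0.952143, -0.447057, -0.4177)–(1.1229, 0, -0.4177)  len=0.4786
  (v6,v2,v10) [-+-] → (-0.435844, -0.963356, -0.4177)–(-0.952143, -0.447057, -0.4177)  len=0.7302
  (v9,v8,v1) [+-+] → (1.1229, 0, -0.4177)–(0.952143, 0.447057, -0.4177)  len=0.4786

Chained into 1 loop(s):
  loop 1: 10 segments, perimeter = 6.5782
Total perimeter = 6.578


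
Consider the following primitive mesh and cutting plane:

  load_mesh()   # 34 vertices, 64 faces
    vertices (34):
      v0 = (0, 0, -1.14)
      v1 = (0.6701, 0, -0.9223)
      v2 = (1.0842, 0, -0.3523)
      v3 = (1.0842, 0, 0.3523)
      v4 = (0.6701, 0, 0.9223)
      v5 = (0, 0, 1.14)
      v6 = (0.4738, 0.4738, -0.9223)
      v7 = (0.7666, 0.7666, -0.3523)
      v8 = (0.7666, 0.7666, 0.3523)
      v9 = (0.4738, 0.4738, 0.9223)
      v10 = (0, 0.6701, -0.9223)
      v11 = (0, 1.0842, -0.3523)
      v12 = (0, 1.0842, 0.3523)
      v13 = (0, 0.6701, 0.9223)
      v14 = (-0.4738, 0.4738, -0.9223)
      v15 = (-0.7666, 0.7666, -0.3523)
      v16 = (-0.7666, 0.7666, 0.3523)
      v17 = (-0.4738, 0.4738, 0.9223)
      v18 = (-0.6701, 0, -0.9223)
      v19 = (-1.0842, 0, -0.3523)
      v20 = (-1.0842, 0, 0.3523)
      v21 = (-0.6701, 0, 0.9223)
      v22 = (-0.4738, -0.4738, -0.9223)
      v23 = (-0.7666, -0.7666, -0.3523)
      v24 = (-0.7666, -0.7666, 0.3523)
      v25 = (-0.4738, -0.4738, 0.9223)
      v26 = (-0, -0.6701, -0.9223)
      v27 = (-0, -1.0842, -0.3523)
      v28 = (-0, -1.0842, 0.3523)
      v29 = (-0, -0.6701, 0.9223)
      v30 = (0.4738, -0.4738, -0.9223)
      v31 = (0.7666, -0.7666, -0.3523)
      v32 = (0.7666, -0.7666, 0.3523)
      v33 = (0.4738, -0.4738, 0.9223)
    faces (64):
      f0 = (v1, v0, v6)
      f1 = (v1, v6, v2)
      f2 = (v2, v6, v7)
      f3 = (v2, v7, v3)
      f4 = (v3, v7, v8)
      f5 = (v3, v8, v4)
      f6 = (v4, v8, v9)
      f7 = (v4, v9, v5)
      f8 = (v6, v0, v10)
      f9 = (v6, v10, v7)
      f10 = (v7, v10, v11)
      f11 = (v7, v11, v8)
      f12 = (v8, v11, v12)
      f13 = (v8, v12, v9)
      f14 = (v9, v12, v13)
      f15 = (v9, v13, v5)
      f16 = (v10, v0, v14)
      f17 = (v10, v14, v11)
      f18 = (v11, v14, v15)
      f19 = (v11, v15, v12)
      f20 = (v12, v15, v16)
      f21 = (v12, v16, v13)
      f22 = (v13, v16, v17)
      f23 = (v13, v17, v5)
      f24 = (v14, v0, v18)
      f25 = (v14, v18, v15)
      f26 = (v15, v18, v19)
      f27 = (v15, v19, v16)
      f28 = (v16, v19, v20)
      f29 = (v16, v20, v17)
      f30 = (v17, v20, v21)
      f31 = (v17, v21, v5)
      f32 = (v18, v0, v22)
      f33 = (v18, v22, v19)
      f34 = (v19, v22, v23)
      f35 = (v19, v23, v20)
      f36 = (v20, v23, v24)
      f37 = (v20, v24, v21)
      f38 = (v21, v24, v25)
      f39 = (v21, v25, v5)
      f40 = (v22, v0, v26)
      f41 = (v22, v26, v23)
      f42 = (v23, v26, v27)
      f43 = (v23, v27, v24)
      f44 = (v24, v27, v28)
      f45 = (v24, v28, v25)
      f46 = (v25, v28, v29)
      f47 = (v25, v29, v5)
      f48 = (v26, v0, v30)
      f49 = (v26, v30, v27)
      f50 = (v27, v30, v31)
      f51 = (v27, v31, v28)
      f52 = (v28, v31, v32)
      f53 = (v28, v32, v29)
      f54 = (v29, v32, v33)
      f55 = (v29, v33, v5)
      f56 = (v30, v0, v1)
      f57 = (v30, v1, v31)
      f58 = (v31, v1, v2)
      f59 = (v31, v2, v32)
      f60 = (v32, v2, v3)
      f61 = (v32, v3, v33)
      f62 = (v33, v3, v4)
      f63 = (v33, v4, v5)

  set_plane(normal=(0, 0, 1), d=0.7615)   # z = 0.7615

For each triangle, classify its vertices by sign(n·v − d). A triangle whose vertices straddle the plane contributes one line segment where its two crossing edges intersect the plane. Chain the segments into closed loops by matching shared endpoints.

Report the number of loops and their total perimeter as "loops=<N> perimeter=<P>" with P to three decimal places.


Straddling triangles (16 of 64):
  (v3,v8,v4) [--+] → (0.697323, 0.216262, 0.7615)–(0.78692, 0, 0.7615)  len=0.2341
  (v4,v8,v9) [+-+] → (0.697323, 0.216262, 0.7615)–(0.5564, 0.5564, 0.7615)  len=0.3682
  (v8,v12,v9) [--+] → (0.340139, 0.645997, 0.7615)–(0.5564, 0.5564, 0.7615)  len=0.2341
  (v9,v12,v13) [+-+] → (0.340139, 0.645997, 0.7615)–(0, 0.78692, 0.7615)  len=0.3682
  (v12,v16,v13) [--+] → (-0.216262, 0.697323, 0.7615)–(0, 0.78692, 0.7615)  len=0.2341
  (v13,v16,v17) [+-+] → (-0.216262, 0.697323, 0.7615)–(-0.5564, 0.5564, 0.7615)  len=0.3682
  (v16,v20,v17) [--+] → (-0.645997, 0.340139, 0.7615)–(-0.5564, 0.5564, 0.7615)  len=0.2341
  (v17,v20,v21) [+-+] → (-0.645997, 0.340139, 0.7615)–(-0.78692, 0, 0.7615)  len=0.3682
  (v20,v24,v21) [--+] → (-0.697323, -0.216262, 0.7615)–(-0.78692, 0, 0.7615)  len=0.2341
  (v21,v24,v25) [+-+] → (-0.697323, -0.216262, 0.7615)–(-0.5564, -0.5564, 0.7615)  len=0.3682
  (v24,v28,v25) [--+] → (-0.340139, -0.645997, 0.7615)–(-0.5564, -0.5564, 0.7615)  len=0.2341
  (v25,v28,v29) [+-+] → (-0.340139, -0.645997, 0.7615)–(0, -0.78692, 0.7615)  len=0.3682
  (v28,v32,v29) [--+] → (0.216262, -0.697323, 0.7615)–(0, -0.78692, 0.7615)  len=0.2341
  (v29,v32,v33) [+-+] → (0.216262, -0.697323, 0.7615)–(0.5564, -0.5564, 0.7615)  len=0.3682
  (v32,v3,v33) [--+] → (0.645997, -0.340139, 0.7615)–(0.5564, -0.5564, 0.7615)  len=0.2341
  (v33,v3,v4) [+-+] → (0.645997, -0.340139, 0.7615)–(0.78692, 0, 0.7615)  len=0.3682

Chained into 1 loop(s):
  loop 1: 16 segments, perimeter = 4.8181
Total perimeter = 4.818

loops=1 perimeter=4.818


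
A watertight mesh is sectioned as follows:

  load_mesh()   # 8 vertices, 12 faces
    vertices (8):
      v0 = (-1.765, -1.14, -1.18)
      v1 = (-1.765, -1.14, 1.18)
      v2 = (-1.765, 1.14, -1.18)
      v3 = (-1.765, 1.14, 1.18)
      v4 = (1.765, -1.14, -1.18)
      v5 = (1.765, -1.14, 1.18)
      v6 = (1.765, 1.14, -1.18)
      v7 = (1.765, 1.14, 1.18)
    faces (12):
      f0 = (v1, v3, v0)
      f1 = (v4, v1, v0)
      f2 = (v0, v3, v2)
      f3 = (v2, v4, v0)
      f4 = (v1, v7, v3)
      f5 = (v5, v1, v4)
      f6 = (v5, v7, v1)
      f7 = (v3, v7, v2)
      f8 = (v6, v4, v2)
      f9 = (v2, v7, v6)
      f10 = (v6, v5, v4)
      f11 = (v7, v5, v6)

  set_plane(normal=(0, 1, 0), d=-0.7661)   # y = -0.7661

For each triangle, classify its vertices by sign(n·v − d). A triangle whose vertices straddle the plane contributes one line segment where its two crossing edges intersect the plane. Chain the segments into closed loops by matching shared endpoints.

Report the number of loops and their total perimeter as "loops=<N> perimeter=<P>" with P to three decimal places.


Straddling triangles (8 of 12):
  (v1,v3,v0) [-+-] → (-1.765, -0.7661, 1.18)–(-1.765, -0.7661, -0.792981)  len=1.9730
  (v0,v3,v2) [-++] → (-1.765, -0.7661, -0.792981)–(-1.765, -0.7661, -1.18)  len=0.3870
  (v2,v4,v0) [+--] → (1.18611, -0.7661, -1.18)–(-1.765, -0.7661, -1.18)  len=2.9511
  (v1,v7,v3) [-++] → (-1.18611, -0.7661, 1.18)–(-1.765, -0.7661, 1.18)  len=0.5789
  (v5,v7,v1) [-+-] → (1.765, -0.7661, 1.18)–(-1.18611, -0.7661, 1.18)  len=2.9511
  (v6,v4,v2) [+-+] → (1.765, -0.7661, -1.18)–(1.18611, -0.7661, -1.18)  len=0.5789
  (v6,v5,v4) [+--] → (1.765, -0.7661, 0.792981)–(1.765, -0.7661, -1.18)  len=1.9730
  (v7,v5,v6) [+-+] → (1.765, -0.7661, 1.18)–(1.765, -0.7661, 0.792981)  len=0.3870

Chained into 1 loop(s):
  loop 1: 8 segments, perimeter = 11.7800
Total perimeter = 11.780

loops=1 perimeter=11.780


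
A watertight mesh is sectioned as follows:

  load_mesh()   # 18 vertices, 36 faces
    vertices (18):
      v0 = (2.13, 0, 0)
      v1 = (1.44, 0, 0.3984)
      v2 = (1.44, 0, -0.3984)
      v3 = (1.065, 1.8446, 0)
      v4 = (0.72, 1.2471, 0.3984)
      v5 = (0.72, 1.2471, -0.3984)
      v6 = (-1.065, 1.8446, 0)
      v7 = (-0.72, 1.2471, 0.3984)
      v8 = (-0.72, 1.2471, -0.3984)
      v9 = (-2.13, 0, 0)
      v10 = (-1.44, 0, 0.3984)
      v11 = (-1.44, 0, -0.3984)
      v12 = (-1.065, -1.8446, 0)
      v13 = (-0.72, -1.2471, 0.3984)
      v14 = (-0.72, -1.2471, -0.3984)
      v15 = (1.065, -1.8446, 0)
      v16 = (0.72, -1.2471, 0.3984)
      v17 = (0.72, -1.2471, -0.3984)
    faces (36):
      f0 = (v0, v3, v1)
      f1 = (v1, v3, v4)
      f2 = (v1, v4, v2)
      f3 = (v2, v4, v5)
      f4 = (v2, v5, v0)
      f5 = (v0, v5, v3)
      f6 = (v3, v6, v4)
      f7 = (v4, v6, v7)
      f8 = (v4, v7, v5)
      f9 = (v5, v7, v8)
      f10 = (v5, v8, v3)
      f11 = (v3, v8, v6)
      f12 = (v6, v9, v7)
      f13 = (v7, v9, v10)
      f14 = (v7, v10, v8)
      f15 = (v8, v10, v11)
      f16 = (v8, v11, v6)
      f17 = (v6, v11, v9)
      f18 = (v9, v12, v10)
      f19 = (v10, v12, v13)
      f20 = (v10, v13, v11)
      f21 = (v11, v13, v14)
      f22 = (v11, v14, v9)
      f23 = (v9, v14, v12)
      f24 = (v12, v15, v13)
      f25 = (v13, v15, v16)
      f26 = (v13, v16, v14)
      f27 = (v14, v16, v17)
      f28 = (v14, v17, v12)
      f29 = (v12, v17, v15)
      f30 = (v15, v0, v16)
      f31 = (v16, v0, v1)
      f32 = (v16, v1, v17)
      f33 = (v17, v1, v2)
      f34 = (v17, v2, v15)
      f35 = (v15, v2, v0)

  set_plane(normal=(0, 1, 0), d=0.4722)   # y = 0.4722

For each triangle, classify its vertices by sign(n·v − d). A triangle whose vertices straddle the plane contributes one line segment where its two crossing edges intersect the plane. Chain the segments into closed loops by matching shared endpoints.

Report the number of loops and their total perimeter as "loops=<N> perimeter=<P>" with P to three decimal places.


Straddling triangles (12 of 36):
  (v0,v3,v1) [-+-] → (1.85737, 0.4722, 0)–(1.344, 0.4722, 0.296413)  len=0.5928
  (v1,v3,v4) [-++] → (1.344, 0.4722, 0.296413)–(1.16738, 0.4722, 0.3984)  len=0.2040
  (v1,v4,v2) [-+-] → (1.16738, 0.4722, 0.3984)–(1.16738, 0.4722, -0.0967009)  len=0.4951
  (v2,v4,v5) [-++] → (1.16738, 0.4722, -0.0967009)–(1.16738, 0.4722, -0.3984)  len=0.3017
  (v2,v5,v0) [-+-] → (1.16738, 0.4722, -0.3984)–(1.59612, 0.4722, -0.15085)  len=0.4951
  (v0,v5,v3) [-++] → (1.59612, 0.4722, -0.15085)–(1.85737, 0.4722, 0)  len=0.3017
  (v6,v9,v7) [+-+] → (-1.85737, 0.4722, 0)–(-1.59612, 0.4722, 0.15085)  len=0.3017
  (v7,v9,v10) [+--] → (-1.59612, 0.4722, 0.15085)–(-1.16738, 0.4722, 0.3984)  len=0.4951
  (v7,v10,v8) [+-+] → (-1.16738, 0.4722, 0.3984)–(-1.16738, 0.4722, 0.0967009)  len=0.3017
  (v8,v10,v11) [+--] → (-1.16738, 0.4722, 0.0967009)–(-1.16738, 0.4722, -0.3984)  len=0.4951
  (v8,v11,v6) [+-+] → (-1.16738, 0.4722, -0.3984)–(-1.344, 0.4722, -0.296413)  len=0.2040
  (v6,v11,v9) [+--] → (-1.344, 0.4722, -0.296413)–(-1.85737, 0.4722, 0)  len=0.5928

Chained into 2 loop(s):
  loop 1: 6 segments, perimeter = 2.3903
  loop 2: 6 segments, perimeter = 2.3903
Total perimeter = 4.781

loops=2 perimeter=4.781


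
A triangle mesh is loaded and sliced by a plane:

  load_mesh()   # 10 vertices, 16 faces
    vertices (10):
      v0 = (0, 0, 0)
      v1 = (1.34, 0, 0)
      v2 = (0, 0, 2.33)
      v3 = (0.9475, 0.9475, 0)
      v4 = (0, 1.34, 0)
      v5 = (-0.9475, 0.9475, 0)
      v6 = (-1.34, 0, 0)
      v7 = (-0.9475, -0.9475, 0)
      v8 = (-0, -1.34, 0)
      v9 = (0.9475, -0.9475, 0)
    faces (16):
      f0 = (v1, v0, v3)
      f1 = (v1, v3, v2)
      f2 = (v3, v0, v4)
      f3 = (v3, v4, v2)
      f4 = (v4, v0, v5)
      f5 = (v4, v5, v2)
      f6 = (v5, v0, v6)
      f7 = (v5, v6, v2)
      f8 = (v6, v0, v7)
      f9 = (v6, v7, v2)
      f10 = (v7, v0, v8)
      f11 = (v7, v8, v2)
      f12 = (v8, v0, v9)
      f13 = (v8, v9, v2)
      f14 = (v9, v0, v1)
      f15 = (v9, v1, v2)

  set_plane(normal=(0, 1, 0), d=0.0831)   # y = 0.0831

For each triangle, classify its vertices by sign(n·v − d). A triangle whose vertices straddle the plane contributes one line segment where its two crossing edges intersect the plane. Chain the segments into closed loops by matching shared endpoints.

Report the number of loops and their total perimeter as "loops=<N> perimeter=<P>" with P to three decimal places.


loops=1 perimeter=7.720

Straddling triangles (8 of 16):
  (v1,v0,v3) [--+] → (0.0831, 0.0831, 0)–(1.30558, 0.0831, 0)  len=1.2225
  (v1,v3,v2) [-+-] → (1.30558, 0.0831, 0)–(0.0831, 0.0831, 2.12565)  len=2.4521
  (v3,v0,v4) [+-+] → (0.0831, 0.0831, 0)–(0, 0.0831, 0)  len=0.0831
  (v3,v4,v2) [++-] → (0, 0.0831, 2.18551)–(0.0831, 0.0831, 2.12565)  len=0.1024
  (v4,v0,v5) [+-+] → (0, 0.0831, 0)–(-0.0831, 0.0831, 0)  len=0.0831
  (v4,v5,v2) [++-] → (-0.0831, 0.0831, 2.12565)–(0, 0.0831, 2.18551)  len=0.1024
  (v5,v0,v6) [+--] → (-0.0831, 0.0831, 0)–(-1.30558, 0.0831, 0)  len=1.2225
  (v5,v6,v2) [+--] → (-1.30558, 0.0831, 0)–(-0.0831, 0.0831, 2.12565)  len=2.4521

Chained into 1 loop(s):
  loop 1: 8 segments, perimeter = 7.7202
Total perimeter = 7.720
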